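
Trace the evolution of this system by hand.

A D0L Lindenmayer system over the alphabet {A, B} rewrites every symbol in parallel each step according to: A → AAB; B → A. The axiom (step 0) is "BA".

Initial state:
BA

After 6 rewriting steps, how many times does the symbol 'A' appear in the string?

239

t=0: BA
t=1: AAAB
t=2: AABAABAABA
t=3: AABAABAAABAABAAABAABAAAB
t=4: AABAABAAABAABAAABAABAABAAABAABAAABAABAABAAABAABAAABAABAABA
t=5: AABAABAAABAABAAABAABAABAAABAABAAABAABAABAAABAABAAABAABAAAB…AABAABAAABAABAAABAABAABAAABAABAAABAABAABAAABAABAAABAABAAAB  (len 140)
t=6: AABAABAAABAABAAABAABAABAAABAABAAABAABAABAAABAABAAABAABAAAB…AABAABAAABAABAAABAABAABAAABAABAAABAABAABAAABAABAAABAABAABA  (len 338)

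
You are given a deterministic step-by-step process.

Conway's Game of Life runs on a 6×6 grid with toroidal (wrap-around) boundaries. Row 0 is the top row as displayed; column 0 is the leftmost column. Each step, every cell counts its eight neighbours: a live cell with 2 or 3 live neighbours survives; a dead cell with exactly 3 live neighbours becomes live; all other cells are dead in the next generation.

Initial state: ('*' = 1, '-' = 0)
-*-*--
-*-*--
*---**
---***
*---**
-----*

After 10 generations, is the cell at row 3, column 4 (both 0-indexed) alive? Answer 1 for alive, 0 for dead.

0

gen 0: -*-*--
-*-*--
*---**
---***
*---**
-----*
gen 1: *---*-
-*-*-*
*-*---
---*--
*--*--
-----*
gen 2: *---*-
-*****
*****-
-***--
----*-
*---**
gen 3: --*---
------
------
*----*
***-*-
*--**-
gen 4: ---*--
------
------
*----*
--*-*-
*---*-
gen 5: ------
------
------
-----*
**-**-
----**
gen 6: ------
------
------
*---**
*--*--
*--***
gen 7: ----**
------
-----*
*---**
-*-*--
*--***
gen 8: *--*--
----**
*---**
*---**
-***--
*-**--
gen 9: ****--
---*--
---*--
--*---
------
*---*-
gen 10: ******
-*-**-
--**--
------
------
*-**-*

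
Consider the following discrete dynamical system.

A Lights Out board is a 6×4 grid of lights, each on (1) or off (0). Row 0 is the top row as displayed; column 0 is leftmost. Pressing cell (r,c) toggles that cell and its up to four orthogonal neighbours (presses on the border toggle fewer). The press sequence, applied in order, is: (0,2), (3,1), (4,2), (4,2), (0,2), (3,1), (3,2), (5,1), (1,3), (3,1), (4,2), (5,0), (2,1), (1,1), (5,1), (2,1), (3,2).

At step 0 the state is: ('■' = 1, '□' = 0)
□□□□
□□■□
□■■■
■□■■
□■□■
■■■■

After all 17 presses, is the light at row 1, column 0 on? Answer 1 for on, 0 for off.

gen 0: □□□□
□□■□
□■■■
■□■■
□■□■
■■■■
gen 1: □■■■
□□□□
□■■■
■□■■
□■□■
■■■■
gen 2: □■■■
□□□□
□□■■
□■□■
□□□■
■■■■
gen 3: □■■■
□□□□
□□■■
□■■■
□■■□
■■□■
gen 4: □■■■
□□□□
□□■■
□■□■
□□□■
■■■■
gen 5: □□□□
□□■□
□□■■
□■□■
□□□■
■■■■
gen 6: □□□□
□□■□
□■■■
■□■■
□■□■
■■■■
gen 7: □□□□
□□■□
□■□■
■■□□
□■■■
■■■■
gen 8: □□□□
□□■□
□■□■
■■□□
□□■■
□□□■
gen 9: □□□■
□□□■
□■□□
■■□□
□□■■
□□□■
gen 10: □□□■
□□□■
□□□□
□□■□
□■■■
□□□■
gen 11: □□□■
□□□■
□□□□
□□□□
□□□□
□□■■
gen 12: □□□■
□□□■
□□□□
□□□□
■□□□
■■■■
gen 13: □□□■
□■□■
■■■□
□■□□
■□□□
■■■■
gen 14: □■□■
■□■■
■□■□
□■□□
■□□□
■■■■
gen 15: □■□■
■□■■
■□■□
□■□□
■■□□
□□□■
gen 16: □■□■
■■■■
□■□□
□□□□
■■□□
□□□■
gen 17: □■□■
■■■■
□■■□
□■■■
■■■□
□□□■

1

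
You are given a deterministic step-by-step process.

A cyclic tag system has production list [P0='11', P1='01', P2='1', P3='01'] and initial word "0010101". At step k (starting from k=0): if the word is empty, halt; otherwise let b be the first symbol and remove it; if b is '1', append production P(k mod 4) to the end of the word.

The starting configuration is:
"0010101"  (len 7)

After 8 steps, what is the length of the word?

[0] "0010101"  (len 7)
[1] "010101"  (len 6)
[2] "10101"  (len 5)
[3] "01011"  (len 5)
[4] "1011"  (len 4)
[5] "01111"  (len 5)
[6] "1111"  (len 4)
[7] "1111"  (len 4)
[8] "11101"  (len 5)

5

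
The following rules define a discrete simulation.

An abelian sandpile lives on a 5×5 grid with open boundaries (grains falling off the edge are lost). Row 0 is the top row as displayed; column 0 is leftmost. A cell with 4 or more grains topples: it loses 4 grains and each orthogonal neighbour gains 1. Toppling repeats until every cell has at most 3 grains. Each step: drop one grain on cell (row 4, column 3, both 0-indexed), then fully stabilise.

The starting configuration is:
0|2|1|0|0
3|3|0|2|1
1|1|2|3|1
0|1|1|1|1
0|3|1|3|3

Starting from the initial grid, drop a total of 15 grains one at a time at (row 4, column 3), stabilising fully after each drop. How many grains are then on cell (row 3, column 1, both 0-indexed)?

3

gen 0: 0|2|1|0|0
3|3|0|2|1
1|1|2|3|1
0|1|1|1|1
0|3|1|3|3
gen 1: 0|2|1|0|0
3|3|0|2|1
1|1|2|3|1
0|1|1|2|2
0|3|2|1|0
gen 2: 0|2|1|0|0
3|3|0|2|1
1|1|2|3|1
0|1|1|2|2
0|3|2|2|0
gen 3: 0|2|1|0|0
3|3|0|2|1
1|1|2|3|1
0|1|1|2|2
0|3|2|3|0
gen 4: 0|2|1|0|0
3|3|0|2|1
1|1|2|3|1
0|1|1|3|2
0|3|3|0|1
gen 5: 0|2|1|0|0
3|3|0|2|1
1|1|2|3|1
0|1|1|3|2
0|3|3|1|1
gen 6: 0|2|1|0|0
3|3|0|2|1
1|1|2|3|1
0|1|1|3|2
0|3|3|2|1
gen 7: 0|2|1|0|0
3|3|0|2|1
1|1|2|3|1
0|1|1|3|2
0|3|3|3|1
gen 8: 0|2|1|0|0
3|3|0|3|1
1|1|3|0|2
0|2|3|1|3
1|0|1|2|2
gen 9: 0|2|1|0|0
3|3|0|3|1
1|1|3|0|2
0|2|3|1|3
1|0|1|3|2
gen 10: 0|2|1|0|0
3|3|0|3|1
1|1|3|0|2
0|2|3|2|3
1|0|2|0|3
gen 11: 0|2|1|0|0
3|3|0|3|1
1|1|3|0|2
0|2|3|2|3
1|0|2|1|3
gen 12: 0|2|1|0|0
3|3|0|3|1
1|1|3|0|2
0|2|3|2|3
1|0|2|2|3
gen 13: 0|2|1|0|0
3|3|0|3|1
1|1|3|0|2
0|2|3|2|3
1|0|2|3|3
gen 14: 0|2|1|0|0
3|3|1|3|1
1|2|0|2|3
0|3|2|1|1
1|1|0|3|1
gen 15: 0|2|1|0|0
3|3|1|3|1
1|2|0|2|3
0|3|2|2|1
1|1|1|0|2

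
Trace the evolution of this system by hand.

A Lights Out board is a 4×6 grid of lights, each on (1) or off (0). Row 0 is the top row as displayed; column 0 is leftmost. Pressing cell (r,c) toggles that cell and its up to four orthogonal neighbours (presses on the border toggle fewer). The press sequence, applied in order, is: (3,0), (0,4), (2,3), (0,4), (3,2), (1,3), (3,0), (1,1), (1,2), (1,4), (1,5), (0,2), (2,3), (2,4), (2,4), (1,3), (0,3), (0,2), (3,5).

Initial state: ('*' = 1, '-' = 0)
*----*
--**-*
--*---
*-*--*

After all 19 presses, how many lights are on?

13

k=0  *----*
--**-*
--*---
*-*--*
k=1  *----*
--**-*
*-*---
-**--*
k=2  *--**-
--****
*-*---
-**--*
k=3  *--**-
--*-**
*--**-
-***-*
k=4  *----*
--*--*
*--**-
-***-*
k=5  *----*
--*--*
*-***-
-----*
k=6  *--*-*
---***
*-*-*-
-----*
k=7  *--*-*
---***
--*-*-
**---*
k=8  **-*-*
******
-**-*-
**---*
k=9  ****-*
*---**
-*--*-
**---*
k=10  ******
*--*--
-*----
**---*
k=11  *****-
*--***
-*---*
**---*
k=12  *---*-
*-****
-*---*
**---*
k=13  *---*-
*-*-**
-*****
**-*-*
k=14  *---*-
*-*--*
-**---
**-***
k=15  *---*-
*-*-**
-*****
**-*-*
k=16  *--**-
*--*-*
-**-**
**-*-*
k=17  *-*---
*----*
-**-**
**-*-*
k=18  **-*--
*-*--*
-**-**
**-*-*
k=19  **-*--
*-*--*
-**-*-
**-**-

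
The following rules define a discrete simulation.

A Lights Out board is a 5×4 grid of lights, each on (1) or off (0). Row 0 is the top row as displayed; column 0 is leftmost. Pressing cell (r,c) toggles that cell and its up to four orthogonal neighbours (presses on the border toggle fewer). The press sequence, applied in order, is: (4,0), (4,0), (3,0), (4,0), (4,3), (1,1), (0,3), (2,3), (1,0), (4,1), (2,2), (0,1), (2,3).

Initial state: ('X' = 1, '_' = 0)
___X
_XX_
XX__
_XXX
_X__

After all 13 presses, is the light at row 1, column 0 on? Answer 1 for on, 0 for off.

gen 0: ___X
_XX_
XX__
_XXX
_X__
gen 1: ___X
_XX_
XX__
XXXX
X___
gen 2: ___X
_XX_
XX__
_XXX
_X__
gen 3: ___X
_XX_
_X__
X_XX
XX__
gen 4: ___X
_XX_
_X__
__XX
____
gen 5: ___X
_XX_
_X__
__X_
__XX
gen 6: _X_X
X___
____
__X_
__XX
gen 7: _XX_
X__X
____
__X_
__XX
gen 8: _XX_
X___
__XX
__XX
__XX
gen 9: XXX_
_X__
X_XX
__XX
__XX
gen 10: XXX_
_X__
X_XX
_XXX
XX_X
gen 11: XXX_
_XX_
XX__
_X_X
XX_X
gen 12: ____
__X_
XX__
_X_X
XX_X
gen 13: ____
__XX
XXXX
_X__
XX_X

0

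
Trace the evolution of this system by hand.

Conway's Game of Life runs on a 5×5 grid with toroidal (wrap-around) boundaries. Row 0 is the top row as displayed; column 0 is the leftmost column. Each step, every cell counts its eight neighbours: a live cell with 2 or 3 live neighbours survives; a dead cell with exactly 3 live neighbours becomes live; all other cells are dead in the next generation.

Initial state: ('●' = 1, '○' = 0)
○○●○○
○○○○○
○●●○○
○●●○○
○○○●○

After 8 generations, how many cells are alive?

6

step 0: ○○●○○
○○○○○
○●●○○
○●●○○
○○○●○
step 1: ○○○○○
○●●○○
○●●○○
○●○●○
○●○●○
step 2: ○●○○○
○●●○○
●○○●○
●●○●○
○○○○○
step 3: ○●●○○
●●●○○
●○○●○
●●●○○
●●●○○
step 4: ○○○●○
●○○●●
○○○●○
○○○●○
○○○●○
step 5: ○○●●○
○○●●○
○○●●○
○○●●●
○○●●●
step 6: ○●○○○
○●○○●
○●○○○
○●○○○
○●○○○
step 7: ○●●○○
○●●○○
○●●○○
●●●○○
●●●○○
step 8: ○○○●○
●○○●○
○○○●○
○○○●○
○○○●○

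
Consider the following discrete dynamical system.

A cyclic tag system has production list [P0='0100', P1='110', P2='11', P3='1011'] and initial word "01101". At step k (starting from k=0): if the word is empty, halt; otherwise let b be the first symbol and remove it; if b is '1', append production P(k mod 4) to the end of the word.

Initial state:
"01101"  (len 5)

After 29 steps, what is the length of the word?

30

0) "01101"  (len 5)
1) "1101"  (len 4)
2) "101110"  (len 6)
3) "0111011"  (len 7)
4) "111011"  (len 6)
5) "110110100"  (len 9)
6) "10110100110"  (len 11)
7) "011010011011"  (len 12)
8) "11010011011"  (len 11)
9) "10100110110100"  (len 14)
10) "0100110110100110"  (len 16)
11) "100110110100110"  (len 15)
12) "001101101001101011"  (len 18)
13) "01101101001101011"  (len 17)
14) "1101101001101011"  (len 16)
15) "10110100110101111"  (len 17)
16) "01101001101011111011"  (len 20)
17) "1101001101011111011"  (len 19)
18) "101001101011111011110"  (len 21)
19) "0100110101111101111011"  (len 22)
20) "100110101111101111011"  (len 21)
21) "001101011111011110110100"  (len 24)
22) "01101011111011110110100"  (len 23)
23) "1101011111011110110100"  (len 22)
24) "1010111110111101101001011"  (len 25)
25) "0101111101111011010010110100"  (len 28)
26) "101111101111011010010110100"  (len 27)
27) "0111110111101101001011010011"  (len 28)
28) "111110111101101001011010011"  (len 27)
29) "111101111011010010110100110100"  (len 30)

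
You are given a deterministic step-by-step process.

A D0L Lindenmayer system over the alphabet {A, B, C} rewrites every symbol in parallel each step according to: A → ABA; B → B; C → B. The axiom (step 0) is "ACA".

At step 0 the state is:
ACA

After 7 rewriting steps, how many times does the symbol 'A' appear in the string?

0) ACA
1) ABABABA
2) ABABABABABABABA
3) ABABABABABABABABABABABABABABABA
4) ABABABABABABABABABABABABABABABABABABABABABABABABABABABABABABABA
5) ABABABABABABABABABABABABABABABABABABABABABABABABABABABABAB…BABABABABABABABABABABABABABABABABABABABABABABABABABABABABA  (len 127)
6) ABABABABABABABABABABABABABABABABABABABABABABABABABABABABAB…BABABABABABABABABABABABABABABABABABABABABABABABABABABABABA  (len 255)
7) ABABABABABABABABABABABABABABABABABABABABABABABABABABABABAB…BABABABABABABABABABABABABABABABABABABABABABABABABABABABABA  (len 511)

256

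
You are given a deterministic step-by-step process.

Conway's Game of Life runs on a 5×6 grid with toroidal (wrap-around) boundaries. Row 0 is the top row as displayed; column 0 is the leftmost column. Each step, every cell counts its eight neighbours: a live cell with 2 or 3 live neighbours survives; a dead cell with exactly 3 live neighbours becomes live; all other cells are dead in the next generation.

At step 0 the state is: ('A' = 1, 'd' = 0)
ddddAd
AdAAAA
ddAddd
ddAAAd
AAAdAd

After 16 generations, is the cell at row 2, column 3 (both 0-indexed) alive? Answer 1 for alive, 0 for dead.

0) ddddAd
AdAAAA
ddAddd
ddAAAd
AAAdAd
1) dddddd
dAAdAA
dddddd
ddddAA
dAAdAd
2) AdddAA
dddddd
AddAdd
dddAAA
dddAAA
3) AddAdd
AdddAd
dddAdA
AdAddd
dddddd
4) dddddA
AddAAd
AAdAAA
dddddd
dAdddd
5) AdddAA
dAAAdd
AAAAdd
dAAdAA
dddddd
6) AAAAAA
dddddd
dddddA
ddddAA
dAdAdd
7) AAdAAA
dAAAdd
ddddAA
AdddAA
dAdddd
8) dddAAA
dAdddd
dAAddd
AdddAd
dAAAdd
9) AAdAAd
AAdAAd
AAAddd
Addddd
AAAddd
10) ddddAd
ddddAd
ddAAdd
dddddA
ddAAdd
11) ddddAd
ddddAd
dddAAd
ddddAd
dddAAd
12) ddddAA
ddddAA
dddAAA
dddddA
dddAAA
13) Addddd
Addddd
AddAdd
Addddd
AddAdd
14) AAdddA
AAdddA
AAdddA
AAdddA
AAdddA
15) ddAdAd
ddAdAd
ddAdAd
ddAdAd
ddAdAd
16) dAAdAA
dAAdAA
dAAdAA
dAAdAA
dAAdAA

0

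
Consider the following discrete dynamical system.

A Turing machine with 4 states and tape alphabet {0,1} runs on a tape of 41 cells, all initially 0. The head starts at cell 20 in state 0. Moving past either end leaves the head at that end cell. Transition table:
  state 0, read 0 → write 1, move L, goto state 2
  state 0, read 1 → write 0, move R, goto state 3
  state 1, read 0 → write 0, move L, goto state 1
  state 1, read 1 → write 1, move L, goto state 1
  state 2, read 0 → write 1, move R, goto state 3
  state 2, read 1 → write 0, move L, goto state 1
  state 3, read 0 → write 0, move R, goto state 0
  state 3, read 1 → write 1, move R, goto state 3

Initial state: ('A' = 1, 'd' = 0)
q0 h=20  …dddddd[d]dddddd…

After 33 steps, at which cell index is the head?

t=0: q0 h=20  …dddddd[d]dddddd…
t=1: q2 h=19  …dddddd[d]Addddd…
t=2: q3 h=20  …dddddA[A]dddddd…
t=3: q3 h=21  …ddddAA[d]dddddd…
t=4: q0 h=22  …dddAAd[d]dddddd…
t=5: q2 h=21  …ddddAA[d]Addddd…
t=6: q3 h=22  …dddAAA[A]dddddd…
t=7: q3 h=23  …ddAAAA[d]dddddd…
t=8: q0 h=24  …dAAAAd[d]dddddd…
t=9: q2 h=23  …ddAAAA[d]Addddd…
t=10: q3 h=24  …dAAAAA[A]dddddd…
t=11: q3 h=25  …AAAAAA[d]dddddd…
t=12: q0 h=26  …AAAAAd[d]dddddd…
t=13: q2 h=25  …AAAAAA[d]Addddd…
t=14: q3 h=26  …AAAAAA[A]dddddd…
t=15: q3 h=27  …AAAAAA[d]dddddd…
t=16: q0 h=28  …AAAAAd[d]dddddd…
t=17: q2 h=27  …AAAAAA[d]Addddd…
t=18: q3 h=28  …AAAAAA[A]dddddd…
t=19: q3 h=29  …AAAAAA[d]dddddd…
t=20: q0 h=30  …AAAAAd[d]dddddd…
t=21: q2 h=29  …AAAAAA[d]Addddd…
t=22: q3 h=30  …AAAAAA[A]dddddd…
t=23: q3 h=31  …AAAAAA[d]dddddd…
t=24: q0 h=32  …AAAAAd[d]dddddd…
t=25: q2 h=31  …AAAAAA[d]Addddd…
t=26: q3 h=32  …AAAAAA[A]dddddd…
t=27: q3 h=33  …AAAAAA[d]dddddd…
t=28: q0 h=34  …AAAAAd[d]dddddd|
t=29: q2 h=33  …AAAAAA[d]Addddd…
t=30: q3 h=34  …AAAAAA[A]dddddd|
t=31: q3 h=35  …AAAAAA[d]ddddd|
t=32: q0 h=36  …AAAAAd[d]dddd|
t=33: q2 h=35  …AAAAAA[d]Adddd|

35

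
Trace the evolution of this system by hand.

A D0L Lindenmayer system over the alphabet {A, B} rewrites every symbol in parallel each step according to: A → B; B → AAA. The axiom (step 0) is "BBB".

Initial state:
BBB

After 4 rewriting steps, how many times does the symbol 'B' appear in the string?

t=0: BBB
t=1: AAAAAAAAA
t=2: BBBBBBBBB
t=3: AAAAAAAAAAAAAAAAAAAAAAAAAAA
t=4: BBBBBBBBBBBBBBBBBBBBBBBBBBB

27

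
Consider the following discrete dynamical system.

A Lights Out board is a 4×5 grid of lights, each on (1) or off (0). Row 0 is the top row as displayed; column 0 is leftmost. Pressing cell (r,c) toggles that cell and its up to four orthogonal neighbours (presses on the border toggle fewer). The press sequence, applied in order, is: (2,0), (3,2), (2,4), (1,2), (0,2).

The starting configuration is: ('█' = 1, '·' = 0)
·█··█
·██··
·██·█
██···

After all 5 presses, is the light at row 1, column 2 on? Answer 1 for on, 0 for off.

gen 0: ·█··█
·██··
·██·█
██···
gen 1: ·█··█
███··
█·█·█
·█···
gen 2: ·█··█
███··
█···█
··██·
gen 3: ·█··█
███·█
█··█·
··███
gen 4: ·██·█
█··██
█·██·
··███
gen 5: ···██
█·███
█·██·
··███

1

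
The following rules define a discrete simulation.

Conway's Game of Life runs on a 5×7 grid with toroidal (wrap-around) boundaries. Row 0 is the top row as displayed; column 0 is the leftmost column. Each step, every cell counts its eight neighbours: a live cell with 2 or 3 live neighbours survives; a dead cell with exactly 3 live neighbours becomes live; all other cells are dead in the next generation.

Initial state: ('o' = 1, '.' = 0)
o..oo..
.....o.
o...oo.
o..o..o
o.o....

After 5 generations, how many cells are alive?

step 0: o..oo..
.....o.
o...oo.
o..o..o
o.o....
step 1: .o.oo.o
...o.o.
o...oo.
o..ooo.
o.o.o..
step 2: oo....o
o.oo...
.......
o......
o.o....
step 3: ...o..o
o.o...o
.o.....
.o.....
.......
step 4: o.....o
ooo...o
.oo....
.......
.......
step 5: ......o
..o...o
..o....
.......
.......

4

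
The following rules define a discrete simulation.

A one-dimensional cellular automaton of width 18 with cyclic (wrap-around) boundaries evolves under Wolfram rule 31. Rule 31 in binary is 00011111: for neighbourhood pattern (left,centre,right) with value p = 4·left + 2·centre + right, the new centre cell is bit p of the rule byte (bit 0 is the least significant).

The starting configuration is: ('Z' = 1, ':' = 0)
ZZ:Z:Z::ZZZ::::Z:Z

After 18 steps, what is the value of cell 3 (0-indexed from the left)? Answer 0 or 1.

0

gen 0: ZZ:Z:Z::ZZZ::::Z:Z
gen 1: :::Z:ZZZZ::ZZZZZ:Z
gen 2: ZZZZ:Z:::ZZZ:::::Z
gen 3: :::::ZZZZZ::ZZZZZZ
gen 4: ZZZZZZ::::ZZZ:::::
gen 5: Z:::::ZZZZZ::ZZZZZ
gen 6: :ZZZZZZ::::ZZZ::::
gen 7: ZZ:::::ZZZZZ::ZZZZ
gen 8: ::ZZZZZZ::::ZZZ:::
gen 9: ZZZ:::::ZZZZZ::ZZZ
gen 10: :::ZZZZZZ::::ZZZ::
gen 11: ZZZZ:::::ZZZZZ::ZZ
gen 12: ::::ZZZZZZ::::ZZZ:
gen 13: ZZZZZ:::::ZZZZZ::Z
gen 14: :::::ZZZZZZ::::ZZZ
gen 15: ZZZZZZ:::::ZZZZZ::
gen 16: Z:::::ZZZZZZ::::ZZ
gen 17: :ZZZZZZ:::::ZZZZZ:
gen 18: ZZ:::::ZZZZZZ::::Z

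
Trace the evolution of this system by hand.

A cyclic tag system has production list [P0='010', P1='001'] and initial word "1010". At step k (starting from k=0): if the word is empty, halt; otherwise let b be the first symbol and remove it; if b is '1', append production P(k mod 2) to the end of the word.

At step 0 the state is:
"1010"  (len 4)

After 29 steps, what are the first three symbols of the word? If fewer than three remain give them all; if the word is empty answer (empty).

0) "1010"  (len 4)
1) "010010"  (len 6)
2) "10010"  (len 5)
3) "0010010"  (len 7)
4) "010010"  (len 6)
5) "10010"  (len 5)
6) "0010001"  (len 7)
7) "010001"  (len 6)
8) "10001"  (len 5)
9) "0001010"  (len 7)
10) "001010"  (len 6)
11) "01010"  (len 5)
12) "1010"  (len 4)
13) "010010"  (len 6)
14) "10010"  (len 5)
15) "0010010"  (len 7)
16) "010010"  (len 6)
17) "10010"  (len 5)
18) "0010001"  (len 7)
19) "010001"  (len 6)
20) "10001"  (len 5)
21) "0001010"  (len 7)
22) "001010"  (len 6)
23) "01010"  (len 5)
24) "1010"  (len 4)
25) "010010"  (len 6)
26) "10010"  (len 5)
27) "0010010"  (len 7)
28) "010010"  (len 6)
29) "10010"  (len 5)

100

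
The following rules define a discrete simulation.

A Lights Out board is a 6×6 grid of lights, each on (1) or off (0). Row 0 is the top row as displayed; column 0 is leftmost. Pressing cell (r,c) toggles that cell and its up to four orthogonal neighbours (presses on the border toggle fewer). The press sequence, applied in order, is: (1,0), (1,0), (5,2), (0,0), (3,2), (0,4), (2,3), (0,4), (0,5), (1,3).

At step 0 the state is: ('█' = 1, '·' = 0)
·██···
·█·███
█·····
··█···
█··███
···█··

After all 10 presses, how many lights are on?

0) ·██···
·█·███
█·····
··█···
█··███
···█··
1) ███···
█··███
······
··█···
█··███
···█··
2) ·██···
·█·███
█·····
··█···
█··███
···█··
3) ·██···
·█·███
█·····
··█···
█·████
·██···
4) █·█···
██·███
█·····
··█···
█·████
·██···
5) █·█···
██·███
█·█···
·█·█··
█··███
·██···
6) █·████
██·█·█
█·█···
·█·█··
█··███
·██···
7) █·████
██···█
█··██·
·█····
█··███
·██···
8) █·█···
██··██
█··██·
·█····
█··███
·██···
9) █·█·██
██··█·
█··██·
·█····
█··███
·██···
10) █·████
████··
█···█·
·█····
█··███
·██···

18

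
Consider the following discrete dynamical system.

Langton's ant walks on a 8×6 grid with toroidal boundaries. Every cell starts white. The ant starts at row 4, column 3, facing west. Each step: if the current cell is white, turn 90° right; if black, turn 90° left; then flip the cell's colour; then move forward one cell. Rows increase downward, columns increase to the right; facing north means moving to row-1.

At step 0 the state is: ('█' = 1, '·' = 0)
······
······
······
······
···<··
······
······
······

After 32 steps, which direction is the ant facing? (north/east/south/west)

[0] ······
······
······
······
···<··
······
······
······
[1] ······
······
······
···^··
···█··
······
······
······
[2] ······
······
······
···█>·
···█··
······
······
······
[3] ······
······
······
···██·
···█v·
······
······
······
[4] ······
······
······
···██·
···<█·
······
······
······
[5] ······
······
······
···██·
····█·
···v··
······
······
[6] ······
······
······
···██·
····█·
··<█··
······
······
[7] ······
······
······
···██·
··^·█·
··██··
······
······
[8] ······
······
······
···██·
··█>█·
··██··
······
······
[9] ······
······
······
···██·
··███·
··█v··
······
······
[10] ······
······
······
···██·
··███·
··█·>·
······
······
[11] ······
······
······
···██·
··███·
··█·█·
····v·
······
[12] ······
······
······
···██·
··███·
··█·█·
···<█·
······
[13] ······
······
······
···██·
··███·
··█^█·
···██·
······
[14] ······
······
······
···██·
··███·
··██>·
···██·
······
[15] ······
······
······
···██·
··██^·
··██··
···██·
······
[16] ······
······
······
···██·
··█<··
··██··
···██·
······
[17] ······
······
······
···██·
··█···
··█v··
···██·
······
[18] ······
······
······
···██·
··█···
··█·>·
···██·
······
[19] ······
······
······
···██·
··█···
··█·█·
···█v·
······
[20] ······
······
······
···██·
··█···
··█·█·
···█·>
······
[21] ······
······
······
···██·
··█···
··█·█·
···█·█
·····v
[22] ······
······
······
···██·
··█···
··█·█·
···█·█
····<█
[23] ······
······
······
···██·
··█···
··█·█·
···█^█
····██
[24] ······
······
······
···██·
··█···
··█·█·
···██>
····██
[25] ······
······
······
···██·
··█···
··█·█^
···██·
····██
[26] ······
······
······
···██·
··█···
>·█·██
···██·
····██
[27] ······
······
······
···██·
··█···
█·█·██
v··██·
····██
[28] ······
······
······
···██·
··█···
█·█·██
█··██<
····██
[29] ······
······
······
···██·
··█···
█·█·█^
█··███
····██
[30] ······
······
······
···██·
··█···
█·█·<·
█··███
····██
[31] ······
······
······
···██·
··█···
█·█···
█··█v█
····██
[32] ······
······
······
···██·
··█···
█·█···
█··█·>
····██

east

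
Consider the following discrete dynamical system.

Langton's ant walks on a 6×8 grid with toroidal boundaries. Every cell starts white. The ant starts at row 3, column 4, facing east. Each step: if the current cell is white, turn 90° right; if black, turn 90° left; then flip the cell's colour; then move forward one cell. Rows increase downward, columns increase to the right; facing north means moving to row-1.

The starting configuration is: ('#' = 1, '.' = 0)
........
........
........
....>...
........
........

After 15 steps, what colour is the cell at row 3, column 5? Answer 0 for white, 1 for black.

t=0: ........
........
........
....>...
........
........
t=1: ........
........
........
....#...
....v...
........
t=2: ........
........
........
....#...
...<#...
........
t=3: ........
........
........
...^#...
...##...
........
t=4: ........
........
........
...#>...
...##...
........
t=5: ........
........
....^...
...#....
...##...
........
t=6: ........
........
....#>..
...#....
...##...
........
t=7: ........
........
....##..
...#.v..
...##...
........
t=8: ........
........
....##..
...#<#..
...##...
........
t=9: ........
........
....^#..
...###..
...##...
........
t=10: ........
........
...<.#..
...###..
...##...
........
t=11: ........
...^....
...#.#..
...###..
...##...
........
t=12: ........
...#>...
...#.#..
...###..
...##...
........
t=13: ........
...##...
...#v#..
...###..
...##...
........
t=14: ........
...##...
...<##..
...###..
...##...
........
t=15: ........
...##...
....##..
...v##..
...##...
........

1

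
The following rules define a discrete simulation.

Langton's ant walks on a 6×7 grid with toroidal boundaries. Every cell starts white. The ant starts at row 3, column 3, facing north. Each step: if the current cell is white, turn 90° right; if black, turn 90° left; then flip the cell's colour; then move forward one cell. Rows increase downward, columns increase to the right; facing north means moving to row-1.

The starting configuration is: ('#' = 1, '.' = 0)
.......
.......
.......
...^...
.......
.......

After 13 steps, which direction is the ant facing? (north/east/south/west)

east

gen 0: .......
.......
.......
...^...
.......
.......
gen 1: .......
.......
.......
...#>..
.......
.......
gen 2: .......
.......
.......
...##..
....v..
.......
gen 3: .......
.......
.......
...##..
...<#..
.......
gen 4: .......
.......
.......
...^#..
...##..
.......
gen 5: .......
.......
.......
..<.#..
...##..
.......
gen 6: .......
.......
..^....
..#.#..
...##..
.......
gen 7: .......
.......
..#>...
..#.#..
...##..
.......
gen 8: .......
.......
..##...
..#v#..
...##..
.......
gen 9: .......
.......
..##...
..<##..
...##..
.......
gen 10: .......
.......
..##...
...##..
..v##..
.......
gen 11: .......
.......
..##...
...##..
.<###..
.......
gen 12: .......
.......
..##...
.^.##..
.####..
.......
gen 13: .......
.......
..##...
.#>##..
.####..
.......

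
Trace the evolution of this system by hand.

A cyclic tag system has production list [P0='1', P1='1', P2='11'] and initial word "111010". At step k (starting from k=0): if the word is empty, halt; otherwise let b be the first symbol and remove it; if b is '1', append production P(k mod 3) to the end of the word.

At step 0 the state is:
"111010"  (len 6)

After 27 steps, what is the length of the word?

t=0: "111010"  (len 6)
t=1: "110101"  (len 6)
t=2: "101011"  (len 6)
t=3: "0101111"  (len 7)
t=4: "101111"  (len 6)
t=5: "011111"  (len 6)
t=6: "11111"  (len 5)
t=7: "11111"  (len 5)
t=8: "11111"  (len 5)
t=9: "111111"  (len 6)
t=10: "111111"  (len 6)
t=11: "111111"  (len 6)
t=12: "1111111"  (len 7)
t=13: "1111111"  (len 7)
t=14: "1111111"  (len 7)
t=15: "11111111"  (len 8)
t=16: "11111111"  (len 8)
t=17: "11111111"  (len 8)
t=18: "111111111"  (len 9)
t=19: "111111111"  (len 9)
t=20: "111111111"  (len 9)
t=21: "1111111111"  (len 10)
t=22: "1111111111"  (len 10)
t=23: "1111111111"  (len 10)
t=24: "11111111111"  (len 11)
t=25: "11111111111"  (len 11)
t=26: "11111111111"  (len 11)
t=27: "111111111111"  (len 12)

12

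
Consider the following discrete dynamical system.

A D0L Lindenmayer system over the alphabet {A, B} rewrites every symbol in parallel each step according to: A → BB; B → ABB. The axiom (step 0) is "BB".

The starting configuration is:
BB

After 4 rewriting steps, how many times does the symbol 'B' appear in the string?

0) BB
1) ABBABB
2) BBABBABBBBABBABB
3) ABBABBBBABBABBBBABBABBABBABBBBABBABBBBABBABB
4) BBABBABBBBABBABBABBABBBBABBABBBBABBABBABBABBBBABBABBBBABBABBBBABBABBBBABBABBABBABBBBABBABBBBABBABBABBABBBBABBABBBBABBABB

88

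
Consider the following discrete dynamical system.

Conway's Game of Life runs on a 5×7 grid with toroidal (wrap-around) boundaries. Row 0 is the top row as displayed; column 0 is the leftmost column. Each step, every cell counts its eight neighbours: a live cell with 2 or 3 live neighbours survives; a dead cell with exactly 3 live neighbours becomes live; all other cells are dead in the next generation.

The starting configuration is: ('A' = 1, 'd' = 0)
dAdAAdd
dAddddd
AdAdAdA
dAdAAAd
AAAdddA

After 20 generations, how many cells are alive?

21

[0] dAdAAdd
dAddddd
AdAdAdA
dAdAAAd
AAAdddA
[1] dddAddd
dAddAAd
AdAdAdA
ddddAdd
ddddddA
[2] ddddAAd
AAAdAAA
AAddAdA
AddAddA
ddddddd
[3] AAdAAdd
ddAdddd
ddddAdd
dAdddAA
ddddAAA
[4] AAAAAdA
dAAdAdd
dddddAd
AdddddA
dAAAddd
[5] ddddAAd
ddddAdA
AAdddAA
AAAdddA
ddddAAd
[6] dddAddA
ddddAdd
ddAdddd
ddAdAdd
AAdAAdd
[7] AdAAdAd
dddAddd
ddddddd
ddAdAdd
AAddAAd
[8] AdAAdAd
ddAAAdd
dddAddd
dAdAAAd
AddddAd
[9] ddAddAd
dAddddd
dddddAd
ddAAdAA
AddddAd
[10] dAddddA
ddddddd
ddAdAAA
dddddAd
dAAAdAd
[11] AAddddd
AdddddA
ddddAAA
dAddddd
AAAdAAA
[12] ddAdddd
dAddddd
dddddAA
dAAAddd
ddAddAA
[13] dAAdddd
ddddddd
AAddddd
AAAAAdd
ddddddd
[14] ddddddd
AdAdddd
AddAddd
AdAAddd
Adddddd
[15] dAddddd
dAddddd
AddAddA
AdAAddA
dAddddd
[16] AAAdddd
dAAdddd
dddAddA
ddAAddA
dAddddd
[17] Adddddd
dddAddd
AAdAddd
AdAAddd
dddAddd
[18] ddddddd
AAAdddd
AAdAAdd
AddAAdd
dAAAddd
[19] AddAddd
AdAAddd
ddddAdA
Adddddd
dAAAAdd
[20] Adddddd
AAAAAdA
AAdAddA
AAAdAAd
AAAAAdd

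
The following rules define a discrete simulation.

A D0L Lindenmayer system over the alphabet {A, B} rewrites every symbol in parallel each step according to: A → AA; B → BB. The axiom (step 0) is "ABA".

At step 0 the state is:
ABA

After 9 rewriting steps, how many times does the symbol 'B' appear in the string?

step 0: ABA
step 1: AABBAA
step 2: AAAABBBBAAAA
step 3: AAAAAAAABBBBBBBBAAAAAAAA
step 4: AAAAAAAAAAAAAAAABBBBBBBBBBBBBBBBAAAAAAAAAAAAAAAA
step 5: AAAAAAAAAAAAAAAAAAAAAAAAAAAAAAAABBBBBBBBBBBBBBBBBBBBBBBBBBBBBBBBAAAAAAAAAAAAAAAAAAAAAAAAAAAAAAAA
step 6: AAAAAAAAAAAAAAAAAAAAAAAAAAAAAAAAAAAAAAAAAAAAAAAAAAAAAAAAAA…AAAAAAAAAAAAAAAAAAAAAAAAAAAAAAAAAAAAAAAAAAAAAAAAAAAAAAAAAA  (len 192)
step 7: AAAAAAAAAAAAAAAAAAAAAAAAAAAAAAAAAAAAAAAAAAAAAAAAAAAAAAAAAA…AAAAAAAAAAAAAAAAAAAAAAAAAAAAAAAAAAAAAAAAAAAAAAAAAAAAAAAAAA  (len 384)
step 8: AAAAAAAAAAAAAAAAAAAAAAAAAAAAAAAAAAAAAAAAAAAAAAAAAAAAAAAAAA…AAAAAAAAAAAAAAAAAAAAAAAAAAAAAAAAAAAAAAAAAAAAAAAAAAAAAAAAAA  (len 768)
step 9: AAAAAAAAAAAAAAAAAAAAAAAAAAAAAAAAAAAAAAAAAAAAAAAAAAAAAAAAAA…AAAAAAAAAAAAAAAAAAAAAAAAAAAAAAAAAAAAAAAAAAAAAAAAAAAAAAAAAA  (len 1536)

512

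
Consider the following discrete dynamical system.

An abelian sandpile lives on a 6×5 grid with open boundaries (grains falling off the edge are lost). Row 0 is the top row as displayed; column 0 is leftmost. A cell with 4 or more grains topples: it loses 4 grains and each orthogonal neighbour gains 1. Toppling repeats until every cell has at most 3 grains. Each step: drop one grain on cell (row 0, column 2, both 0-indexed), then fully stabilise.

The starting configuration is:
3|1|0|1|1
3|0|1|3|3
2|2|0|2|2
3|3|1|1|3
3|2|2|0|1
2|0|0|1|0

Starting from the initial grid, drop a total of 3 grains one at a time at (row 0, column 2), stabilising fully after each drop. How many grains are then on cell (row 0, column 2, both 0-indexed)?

0) 3|1|0|1|1
3|0|1|3|3
2|2|0|2|2
3|3|1|1|3
3|2|2|0|1
2|0|0|1|0
1) 3|1|1|1|1
3|0|1|3|3
2|2|0|2|2
3|3|1|1|3
3|2|2|0|1
2|0|0|1|0
2) 3|1|2|1|1
3|0|1|3|3
2|2|0|2|2
3|3|1|1|3
3|2|2|0|1
2|0|0|1|0
3) 3|1|3|1|1
3|0|1|3|3
2|2|0|2|2
3|3|1|1|3
3|2|2|0|1
2|0|0|1|0

3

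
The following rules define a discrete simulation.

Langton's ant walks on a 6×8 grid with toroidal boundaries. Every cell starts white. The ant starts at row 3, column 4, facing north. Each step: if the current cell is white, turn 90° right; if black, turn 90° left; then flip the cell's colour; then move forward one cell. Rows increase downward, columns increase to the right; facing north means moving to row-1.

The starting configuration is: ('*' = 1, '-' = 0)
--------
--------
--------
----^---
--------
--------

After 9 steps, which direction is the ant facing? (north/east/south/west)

0) --------
--------
--------
----^---
--------
--------
1) --------
--------
--------
----*>--
--------
--------
2) --------
--------
--------
----**--
-----v--
--------
3) --------
--------
--------
----**--
----<*--
--------
4) --------
--------
--------
----^*--
----**--
--------
5) --------
--------
--------
---<-*--
----**--
--------
6) --------
--------
---^----
---*-*--
----**--
--------
7) --------
--------
---*>---
---*-*--
----**--
--------
8) --------
--------
---**---
---*v*--
----**--
--------
9) --------
--------
---**---
---<**--
----**--
--------

west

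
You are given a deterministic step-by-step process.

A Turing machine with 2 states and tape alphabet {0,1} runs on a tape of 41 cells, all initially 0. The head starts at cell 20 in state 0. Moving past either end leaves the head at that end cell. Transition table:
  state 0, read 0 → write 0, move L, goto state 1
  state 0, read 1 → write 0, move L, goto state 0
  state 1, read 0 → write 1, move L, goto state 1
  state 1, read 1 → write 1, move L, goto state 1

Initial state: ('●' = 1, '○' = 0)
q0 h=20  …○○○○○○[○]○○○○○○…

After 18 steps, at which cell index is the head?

k=0  q0 h=20  …○○○○○○[○]○○○○○○…
k=1  q1 h=19  …○○○○○○[○]○○○○○○…
k=2  q1 h=18  …○○○○○○[○]●○○○○○…
k=3  q1 h=17  …○○○○○○[○]●●○○○○…
k=4  q1 h=16  …○○○○○○[○]●●●○○○…
k=5  q1 h=15  …○○○○○○[○]●●●●○○…
k=6  q1 h=14  …○○○○○○[○]●●●●●○…
k=7  q1 h=13  …○○○○○○[○]●●●●●●…
k=8  q1 h=12  …○○○○○○[○]●●●●●●…
k=9  q1 h=11  …○○○○○○[○]●●●●●●…
k=10  q1 h=10  …○○○○○○[○]●●●●●●…
k=11  q1 h= 9  …○○○○○○[○]●●●●●●…
k=12  q1 h= 8  …○○○○○○[○]●●●●●●…
k=13  q1 h= 7  …○○○○○○[○]●●●●●●…
k=14  q1 h= 6  |○○○○○○[○]●●●●●●…
k=15  q1 h= 5  |○○○○○[○]●●●●●●…
k=16  q1 h= 4  |○○○○[○]●●●●●●…
k=17  q1 h= 3  |○○○[○]●●●●●●…
k=18  q1 h= 2  |○○[○]●●●●●●…

2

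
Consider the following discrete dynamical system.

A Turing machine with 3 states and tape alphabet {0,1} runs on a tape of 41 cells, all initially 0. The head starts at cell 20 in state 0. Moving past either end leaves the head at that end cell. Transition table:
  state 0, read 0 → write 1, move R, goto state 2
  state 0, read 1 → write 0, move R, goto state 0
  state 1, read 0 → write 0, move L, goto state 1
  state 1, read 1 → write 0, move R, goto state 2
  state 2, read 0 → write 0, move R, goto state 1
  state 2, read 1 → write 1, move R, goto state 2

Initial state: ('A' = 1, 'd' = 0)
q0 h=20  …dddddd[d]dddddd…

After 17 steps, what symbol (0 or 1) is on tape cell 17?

0

k=0  q0 h=20  …dddddd[d]dddddd…
k=1  q2 h=21  …dddddA[d]dddddd…
k=2  q1 h=22  …ddddAd[d]dddddd…
k=3  q1 h=21  …dddddA[d]dddddd…
k=4  q1 h=20  …dddddd[A]dddddd…
k=5  q2 h=21  …dddddd[d]dddddd…
k=6  q1 h=22  …dddddd[d]dddddd…
k=7  q1 h=21  …dddddd[d]dddddd…
k=8  q1 h=20  …dddddd[d]dddddd…
k=9  q1 h=19  …dddddd[d]dddddd…
k=10  q1 h=18  …dddddd[d]dddddd…
k=11  q1 h=17  …dddddd[d]dddddd…
k=12  q1 h=16  …dddddd[d]dddddd…
k=13  q1 h=15  …dddddd[d]dddddd…
k=14  q1 h=14  …dddddd[d]dddddd…
k=15  q1 h=13  …dddddd[d]dddddd…
k=16  q1 h=12  …dddddd[d]dddddd…
k=17  q1 h=11  …dddddd[d]dddddd…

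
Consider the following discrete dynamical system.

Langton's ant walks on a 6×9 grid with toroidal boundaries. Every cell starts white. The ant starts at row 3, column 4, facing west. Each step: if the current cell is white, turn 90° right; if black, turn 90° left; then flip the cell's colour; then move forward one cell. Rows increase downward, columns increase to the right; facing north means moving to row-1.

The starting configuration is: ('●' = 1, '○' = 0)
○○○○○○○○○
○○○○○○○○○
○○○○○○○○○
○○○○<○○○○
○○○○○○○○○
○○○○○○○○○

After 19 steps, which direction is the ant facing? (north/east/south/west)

south

[0] ○○○○○○○○○
○○○○○○○○○
○○○○○○○○○
○○○○<○○○○
○○○○○○○○○
○○○○○○○○○
[1] ○○○○○○○○○
○○○○○○○○○
○○○○^○○○○
○○○○●○○○○
○○○○○○○○○
○○○○○○○○○
[2] ○○○○○○○○○
○○○○○○○○○
○○○○●>○○○
○○○○●○○○○
○○○○○○○○○
○○○○○○○○○
[3] ○○○○○○○○○
○○○○○○○○○
○○○○●●○○○
○○○○●v○○○
○○○○○○○○○
○○○○○○○○○
[4] ○○○○○○○○○
○○○○○○○○○
○○○○●●○○○
○○○○<●○○○
○○○○○○○○○
○○○○○○○○○
[5] ○○○○○○○○○
○○○○○○○○○
○○○○●●○○○
○○○○○●○○○
○○○○v○○○○
○○○○○○○○○
[6] ○○○○○○○○○
○○○○○○○○○
○○○○●●○○○
○○○○○●○○○
○○○<●○○○○
○○○○○○○○○
[7] ○○○○○○○○○
○○○○○○○○○
○○○○●●○○○
○○○^○●○○○
○○○●●○○○○
○○○○○○○○○
[8] ○○○○○○○○○
○○○○○○○○○
○○○○●●○○○
○○○●>●○○○
○○○●●○○○○
○○○○○○○○○
[9] ○○○○○○○○○
○○○○○○○○○
○○○○●●○○○
○○○●●●○○○
○○○●v○○○○
○○○○○○○○○
[10] ○○○○○○○○○
○○○○○○○○○
○○○○●●○○○
○○○●●●○○○
○○○●○>○○○
○○○○○○○○○
[11] ○○○○○○○○○
○○○○○○○○○
○○○○●●○○○
○○○●●●○○○
○○○●○●○○○
○○○○○v○○○
[12] ○○○○○○○○○
○○○○○○○○○
○○○○●●○○○
○○○●●●○○○
○○○●○●○○○
○○○○<●○○○
[13] ○○○○○○○○○
○○○○○○○○○
○○○○●●○○○
○○○●●●○○○
○○○●^●○○○
○○○○●●○○○
[14] ○○○○○○○○○
○○○○○○○○○
○○○○●●○○○
○○○●●●○○○
○○○●●>○○○
○○○○●●○○○
[15] ○○○○○○○○○
○○○○○○○○○
○○○○●●○○○
○○○●●^○○○
○○○●●○○○○
○○○○●●○○○
[16] ○○○○○○○○○
○○○○○○○○○
○○○○●●○○○
○○○●<○○○○
○○○●●○○○○
○○○○●●○○○
[17] ○○○○○○○○○
○○○○○○○○○
○○○○●●○○○
○○○●○○○○○
○○○●v○○○○
○○○○●●○○○
[18] ○○○○○○○○○
○○○○○○○○○
○○○○●●○○○
○○○●○○○○○
○○○●○>○○○
○○○○●●○○○
[19] ○○○○○○○○○
○○○○○○○○○
○○○○●●○○○
○○○●○○○○○
○○○●○●○○○
○○○○●v○○○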